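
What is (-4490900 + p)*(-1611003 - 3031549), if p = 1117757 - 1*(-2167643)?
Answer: 5596596436000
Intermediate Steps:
p = 3285400 (p = 1117757 + 2167643 = 3285400)
(-4490900 + p)*(-1611003 - 3031549) = (-4490900 + 3285400)*(-1611003 - 3031549) = -1205500*(-4642552) = 5596596436000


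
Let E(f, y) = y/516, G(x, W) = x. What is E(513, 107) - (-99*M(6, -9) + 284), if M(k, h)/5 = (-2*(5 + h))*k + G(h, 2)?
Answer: 9814943/516 ≈ 19021.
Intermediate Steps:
E(f, y) = y/516 (E(f, y) = y*(1/516) = y/516)
M(k, h) = 5*h + 5*k*(-10 - 2*h) (M(k, h) = 5*((-2*(5 + h))*k + h) = 5*((-10 - 2*h)*k + h) = 5*(k*(-10 - 2*h) + h) = 5*(h + k*(-10 - 2*h)) = 5*h + 5*k*(-10 - 2*h))
E(513, 107) - (-99*M(6, -9) + 284) = (1/516)*107 - (-99*(-50*6 + 5*(-9) - 10*(-9)*6) + 284) = 107/516 - (-99*(-300 - 45 + 540) + 284) = 107/516 - (-99*195 + 284) = 107/516 - (-19305 + 284) = 107/516 - 1*(-19021) = 107/516 + 19021 = 9814943/516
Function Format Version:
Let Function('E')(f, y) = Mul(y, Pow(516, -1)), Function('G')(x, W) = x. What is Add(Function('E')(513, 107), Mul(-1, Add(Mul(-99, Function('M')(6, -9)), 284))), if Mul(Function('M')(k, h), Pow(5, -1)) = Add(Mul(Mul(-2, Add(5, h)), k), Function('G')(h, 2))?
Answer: Rational(9814943, 516) ≈ 19021.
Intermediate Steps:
Function('E')(f, y) = Mul(Rational(1, 516), y) (Function('E')(f, y) = Mul(y, Rational(1, 516)) = Mul(Rational(1, 516), y))
Function('M')(k, h) = Add(Mul(5, h), Mul(5, k, Add(-10, Mul(-2, h)))) (Function('M')(k, h) = Mul(5, Add(Mul(Mul(-2, Add(5, h)), k), h)) = Mul(5, Add(Mul(Add(-10, Mul(-2, h)), k), h)) = Mul(5, Add(Mul(k, Add(-10, Mul(-2, h))), h)) = Mul(5, Add(h, Mul(k, Add(-10, Mul(-2, h))))) = Add(Mul(5, h), Mul(5, k, Add(-10, Mul(-2, h)))))
Add(Function('E')(513, 107), Mul(-1, Add(Mul(-99, Function('M')(6, -9)), 284))) = Add(Mul(Rational(1, 516), 107), Mul(-1, Add(Mul(-99, Add(Mul(-50, 6), Mul(5, -9), Mul(-10, -9, 6))), 284))) = Add(Rational(107, 516), Mul(-1, Add(Mul(-99, Add(-300, -45, 540)), 284))) = Add(Rational(107, 516), Mul(-1, Add(Mul(-99, 195), 284))) = Add(Rational(107, 516), Mul(-1, Add(-19305, 284))) = Add(Rational(107, 516), Mul(-1, -19021)) = Add(Rational(107, 516), 19021) = Rational(9814943, 516)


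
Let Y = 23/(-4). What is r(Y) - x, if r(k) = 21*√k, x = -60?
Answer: 60 + 21*I*√23/2 ≈ 60.0 + 50.356*I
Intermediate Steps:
Y = -23/4 (Y = 23*(-¼) = -23/4 ≈ -5.7500)
r(Y) - x = 21*√(-23/4) - 1*(-60) = 21*(I*√23/2) + 60 = 21*I*√23/2 + 60 = 60 + 21*I*√23/2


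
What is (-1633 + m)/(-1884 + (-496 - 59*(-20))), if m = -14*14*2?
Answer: 27/16 ≈ 1.6875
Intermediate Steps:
m = -392 (m = -196*2 = -392)
(-1633 + m)/(-1884 + (-496 - 59*(-20))) = (-1633 - 392)/(-1884 + (-496 - 59*(-20))) = -2025/(-1884 + (-496 + 1180)) = -2025/(-1884 + 684) = -2025/(-1200) = -2025*(-1/1200) = 27/16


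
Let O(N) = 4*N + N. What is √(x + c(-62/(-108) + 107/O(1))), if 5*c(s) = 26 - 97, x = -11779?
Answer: I*√294830/5 ≈ 108.6*I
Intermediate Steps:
O(N) = 5*N
c(s) = -71/5 (c(s) = (26 - 97)/5 = (⅕)*(-71) = -71/5)
√(x + c(-62/(-108) + 107/O(1))) = √(-11779 - 71/5) = √(-58966/5) = I*√294830/5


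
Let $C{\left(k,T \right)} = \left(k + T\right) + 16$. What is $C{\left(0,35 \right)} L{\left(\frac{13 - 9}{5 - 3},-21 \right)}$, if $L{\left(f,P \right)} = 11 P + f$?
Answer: $-11679$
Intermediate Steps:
$L{\left(f,P \right)} = f + 11 P$
$C{\left(k,T \right)} = 16 + T + k$ ($C{\left(k,T \right)} = \left(T + k\right) + 16 = 16 + T + k$)
$C{\left(0,35 \right)} L{\left(\frac{13 - 9}{5 - 3},-21 \right)} = \left(16 + 35 + 0\right) \left(\frac{13 - 9}{5 - 3} + 11 \left(-21\right)\right) = 51 \left(\frac{4}{2} - 231\right) = 51 \left(4 \cdot \frac{1}{2} - 231\right) = 51 \left(2 - 231\right) = 51 \left(-229\right) = -11679$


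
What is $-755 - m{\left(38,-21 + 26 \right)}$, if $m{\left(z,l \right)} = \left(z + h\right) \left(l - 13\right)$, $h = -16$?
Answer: $-579$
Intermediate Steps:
$m{\left(z,l \right)} = \left(-16 + z\right) \left(-13 + l\right)$ ($m{\left(z,l \right)} = \left(z - 16\right) \left(l - 13\right) = \left(-16 + z\right) \left(-13 + l\right)$)
$-755 - m{\left(38,-21 + 26 \right)} = -755 - \left(208 - 16 \left(-21 + 26\right) - 494 + \left(-21 + 26\right) 38\right) = -755 - \left(208 - 80 - 494 + 5 \cdot 38\right) = -755 - \left(208 - 80 - 494 + 190\right) = -755 - -176 = -755 + 176 = -579$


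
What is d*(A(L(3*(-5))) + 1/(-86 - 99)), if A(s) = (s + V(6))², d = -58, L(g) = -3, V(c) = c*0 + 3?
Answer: 58/185 ≈ 0.31351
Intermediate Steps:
V(c) = 3 (V(c) = 0 + 3 = 3)
A(s) = (3 + s)² (A(s) = (s + 3)² = (3 + s)²)
d*(A(L(3*(-5))) + 1/(-86 - 99)) = -58*((3 - 3)² + 1/(-86 - 99)) = -58*(0² + 1/(-185)) = -58*(0 - 1/185) = -58*(-1/185) = 58/185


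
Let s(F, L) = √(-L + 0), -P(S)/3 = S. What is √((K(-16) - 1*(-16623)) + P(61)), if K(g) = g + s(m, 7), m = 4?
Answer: √(16424 + I*√7) ≈ 128.16 + 0.01*I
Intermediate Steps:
P(S) = -3*S
s(F, L) = √(-L)
K(g) = g + I*√7 (K(g) = g + √(-1*7) = g + √(-7) = g + I*√7)
√((K(-16) - 1*(-16623)) + P(61)) = √(((-16 + I*√7) - 1*(-16623)) - 3*61) = √(((-16 + I*√7) + 16623) - 183) = √((16607 + I*√7) - 183) = √(16424 + I*√7)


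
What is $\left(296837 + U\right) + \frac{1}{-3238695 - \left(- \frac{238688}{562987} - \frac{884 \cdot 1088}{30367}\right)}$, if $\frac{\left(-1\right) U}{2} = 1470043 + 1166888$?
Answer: $- \frac{275572467618670624760104}{55368913682099955} \approx -4.977 \cdot 10^{6}$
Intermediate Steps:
$U = -5273862$ ($U = - 2 \left(1470043 + 1166888\right) = \left(-2\right) 2636931 = -5273862$)
$\left(296837 + U\right) + \frac{1}{-3238695 - \left(- \frac{238688}{562987} - \frac{884 \cdot 1088}{30367}\right)} = \left(296837 - 5273862\right) + \frac{1}{-3238695 - \left(- \frac{238688}{562987} - \frac{884 \cdot 1088}{30367}\right)} = -4977025 + \frac{1}{-3238695 + \left(961792 \cdot \frac{1}{30367} - - \frac{238688}{562987}\right)} = -4977025 + \frac{1}{-3238695 + \left(\frac{961792}{30367} + \frac{238688}{562987}\right)} = -4977025 + \frac{1}{-3238695 + \frac{548724631200}{17096226229}} = -4977025 + \frac{1}{- \frac{55368913682099955}{17096226229}} = -4977025 - \frac{17096226229}{55368913682099955} = - \frac{275572467618670624760104}{55368913682099955}$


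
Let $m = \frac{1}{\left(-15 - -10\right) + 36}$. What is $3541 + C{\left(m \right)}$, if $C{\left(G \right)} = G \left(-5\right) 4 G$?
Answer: $\frac{3402881}{961} \approx 3541.0$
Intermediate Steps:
$m = \frac{1}{31}$ ($m = \frac{1}{\left(-15 + 10\right) + 36} = \frac{1}{-5 + 36} = \frac{1}{31} \approx 0.032258$)
$C{\left(G \right)} = - 20 G^{2}$ ($C{\left(G \right)} = - 5 G 4 G = - 20 G^{2}$)
$3541 + C{\left(m \right)} = 3541 - \frac{20}{961} = \frac{3402881}{961}$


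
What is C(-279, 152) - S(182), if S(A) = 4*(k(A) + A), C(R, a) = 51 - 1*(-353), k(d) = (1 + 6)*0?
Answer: -324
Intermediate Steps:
k(d) = 0 (k(d) = 7*0 = 0)
C(R, a) = 404 (C(R, a) = 51 + 353 = 404)
S(A) = 4*A (S(A) = 4*(0 + A) = 4*A)
C(-279, 152) - S(182) = 404 - 4*182 = 404 - 1*728 = 404 - 728 = -324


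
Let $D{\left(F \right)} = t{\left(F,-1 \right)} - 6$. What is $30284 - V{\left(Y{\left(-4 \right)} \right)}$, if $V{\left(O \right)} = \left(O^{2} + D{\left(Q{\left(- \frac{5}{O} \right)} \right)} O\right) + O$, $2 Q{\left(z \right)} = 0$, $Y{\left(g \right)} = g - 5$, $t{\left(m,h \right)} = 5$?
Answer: $30203$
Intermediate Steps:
$Y{\left(g \right)} = -5 + g$
$Q{\left(z \right)} = 0$ ($Q{\left(z \right)} = \frac{1}{2} \cdot 0 = 0$)
$D{\left(F \right)} = -1$ ($D{\left(F \right)} = 5 - 6 = -1$)
$V{\left(O \right)} = O^{2}$ ($V{\left(O \right)} = \left(O^{2} - O\right) + O = O^{2}$)
$30284 - V{\left(Y{\left(-4 \right)} \right)} = 30284 - \left(-5 - 4\right)^{2} = 30284 - \left(-9\right)^{2} = 30284 - 81 = 30203$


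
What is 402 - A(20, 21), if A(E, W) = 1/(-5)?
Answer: 2011/5 ≈ 402.20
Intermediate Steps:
A(E, W) = -⅕
402 - A(20, 21) = 402 - 1*(-⅕) = 402 + ⅕ = 2011/5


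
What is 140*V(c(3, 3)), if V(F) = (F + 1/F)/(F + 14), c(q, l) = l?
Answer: 1400/51 ≈ 27.451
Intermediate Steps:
V(F) = (F + 1/F)/(14 + F)
140*V(c(3, 3)) = 140*((1 + 3**2)/(3*(14 + 3))) = 140*((1/3)*(1 + 9)/17) = 140*((1/3)*(1/17)*10) = 140*(10/51) = 1400/51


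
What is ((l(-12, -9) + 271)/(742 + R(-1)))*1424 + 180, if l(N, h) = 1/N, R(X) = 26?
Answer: 393019/576 ≈ 682.32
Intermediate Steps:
((l(-12, -9) + 271)/(742 + R(-1)))*1424 + 180 = ((1/(-12) + 271)/(742 + 26))*1424 + 180 = ((-1/12 + 271)/768)*1424 + 180 = ((3251/12)*(1/768))*1424 + 180 = (3251/9216)*1424 + 180 = 289339/576 + 180 = 393019/576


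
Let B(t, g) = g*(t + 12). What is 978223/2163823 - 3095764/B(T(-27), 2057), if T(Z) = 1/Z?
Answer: -180214562214191/1437667803253 ≈ -125.35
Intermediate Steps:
T(Z) = 1/Z
B(t, g) = g*(12 + t)
978223/2163823 - 3095764/B(T(-27), 2057) = 978223/2163823 - 3095764*1/(2057*(12 + 1/(-27))) = 978223*(1/2163823) - 3095764*1/(2057*(12 - 1/27)) = 978223/2163823 - 3095764/(2057*(323/27)) = 978223/2163823 - 3095764/664411/27 = 978223/2163823 - 3095764*27/664411 = 978223/2163823 - 83585628/664411 = -180214562214191/1437667803253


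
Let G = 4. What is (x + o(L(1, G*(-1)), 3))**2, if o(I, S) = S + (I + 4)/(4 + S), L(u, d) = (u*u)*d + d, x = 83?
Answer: 357604/49 ≈ 7298.0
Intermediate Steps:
L(u, d) = d + d*u**2 (L(u, d) = u**2*d + d = d*u**2 + d = d + d*u**2)
o(I, S) = S + (4 + I)/(4 + S)
(x + o(L(1, G*(-1)), 3))**2 = (83 + (4 + (4*(-1))*(1 + 1**2) + 3**2 + 4*3)/(4 + 3))**2 = (83 + (4 - 4*(1 + 1) + 9 + 12)/7)**2 = (83 + (4 - 4*2 + 9 + 12)/7)**2 = (83 + (4 - 8 + 9 + 12)/7)**2 = (83 + (1/7)*17)**2 = (83 + 17/7)**2 = (598/7)**2 = 357604/49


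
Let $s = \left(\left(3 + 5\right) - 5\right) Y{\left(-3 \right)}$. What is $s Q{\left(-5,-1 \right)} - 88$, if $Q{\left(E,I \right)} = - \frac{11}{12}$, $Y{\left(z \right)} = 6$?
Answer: $- \frac{209}{2} \approx -104.5$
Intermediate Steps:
$Q{\left(E,I \right)} = - \frac{11}{12}$ ($Q{\left(E,I \right)} = \left(-11\right) \frac{1}{12} = - \frac{11}{12}$)
$s = 18$ ($s = \left(\left(3 + 5\right) - 5\right) 6 = \left(8 - 5\right) 6 = 3 \cdot 6 = 18$)
$s Q{\left(-5,-1 \right)} - 88 = 18 \left(- \frac{11}{12}\right) - 88 = - \frac{33}{2} - 88 = - \frac{209}{2}$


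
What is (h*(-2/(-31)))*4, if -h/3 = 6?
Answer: -144/31 ≈ -4.6452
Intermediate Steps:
h = -18 (h = -3*6 = -18)
(h*(-2/(-31)))*4 = -(-36)/(-31)*4 = -(-36)*(-1)/31*4 = -18*2/31*4 = -36/31*4 = -144/31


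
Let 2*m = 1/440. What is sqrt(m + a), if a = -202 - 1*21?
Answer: I*sqrt(10793145)/220 ≈ 14.933*I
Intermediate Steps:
m = 1/880 (m = (1/2)/440 = (1/2)*(1/440) = 1/880 ≈ 0.0011364)
a = -223 (a = -202 - 21 = -223)
sqrt(m + a) = sqrt(1/880 - 223) = sqrt(-196239/880) = I*sqrt(10793145)/220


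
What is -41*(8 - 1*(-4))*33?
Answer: -16236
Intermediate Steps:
-41*(8 - 1*(-4))*33 = -41*(8 + 4)*33 = -41*12*33 = -492*33 = -16236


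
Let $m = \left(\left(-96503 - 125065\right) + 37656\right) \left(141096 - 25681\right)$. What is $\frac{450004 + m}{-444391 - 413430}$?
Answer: $\frac{21225753476}{857821} \approx 24744.0$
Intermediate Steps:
$m = -21226203480$ ($m = \left(\left(-96503 - 125065\right) + 37656\right) 115415 = \left(-221568 + 37656\right) 115415 = \left(-183912\right) 115415 = -21226203480$)
$\frac{450004 + m}{-444391 - 413430} = \frac{450004 - 21226203480}{-444391 - 413430} = - \frac{21225753476}{-857821} = \left(-21225753476\right) \left(- \frac{1}{857821}\right) = \frac{21225753476}{857821}$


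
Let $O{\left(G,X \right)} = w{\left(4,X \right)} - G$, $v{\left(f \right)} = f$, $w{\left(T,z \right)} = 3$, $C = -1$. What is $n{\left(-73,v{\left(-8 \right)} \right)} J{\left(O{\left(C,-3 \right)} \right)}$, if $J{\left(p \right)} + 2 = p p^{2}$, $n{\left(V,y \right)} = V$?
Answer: $-4526$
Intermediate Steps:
$O{\left(G,X \right)} = 3 - G$
$J{\left(p \right)} = -2 + p^{3}$ ($J{\left(p \right)} = -2 + p p^{2} = -2 + p^{3}$)
$n{\left(-73,v{\left(-8 \right)} \right)} J{\left(O{\left(C,-3 \right)} \right)} = - 73 \left(-2 + \left(3 - -1\right)^{3}\right) = - 73 \left(-2 + \left(3 + 1\right)^{3}\right) = - 73 \left(-2 + 4^{3}\right) = - 73 \left(-2 + 64\right) = \left(-73\right) 62 = -4526$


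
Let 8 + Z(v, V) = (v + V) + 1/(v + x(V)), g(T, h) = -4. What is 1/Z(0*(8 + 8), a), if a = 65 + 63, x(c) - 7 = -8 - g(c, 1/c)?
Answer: 3/361 ≈ 0.0083102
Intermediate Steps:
x(c) = 3 (x(c) = 7 + (-8 - 1*(-4)) = 7 + (-8 + 4) = 7 - 4 = 3)
a = 128
Z(v, V) = -8 + V + v + 1/(3 + v) (Z(v, V) = -8 + ((v + V) + 1/(v + 3)) = -8 + ((V + v) + 1/(3 + v)) = -8 + (V + v + 1/(3 + v)) = -8 + V + v + 1/(3 + v))
1/Z(0*(8 + 8), a) = 1/((-23 + (0*(8 + 8))² - 0*(8 + 8) + 3*128 + 128*(0*(8 + 8)))/(3 + 0*(8 + 8))) = 1/((-23 + (0*16)² - 0*16 + 384 + 128*(0*16))/(3 + 0*16)) = 1/((-23 + 0² - 5*0 + 384 + 128*0)/(3 + 0)) = 1/((-23 + 0 + 0 + 384 + 0)/3) = 1/((⅓)*361) = 1/(361/3) = 3/361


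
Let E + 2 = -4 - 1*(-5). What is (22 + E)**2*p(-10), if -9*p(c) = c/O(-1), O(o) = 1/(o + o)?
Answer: -980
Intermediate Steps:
O(o) = 1/(2*o)
p(c) = 2*c/9 (p(c) = -c/(9*((1/2)/(-1))) = -c/(9*((1/2)*(-1))) = -c/(9*(-1/2)) = -c*(-2)/9 = -(-2)*c/9 = 2*c/9)
E = -1 (E = -2 + (-4 - 1*(-5)) = -2 + (-4 + 5) = -2 + 1 = -1)
(22 + E)**2*p(-10) = (22 - 1)**2*((2/9)*(-10)) = 21**2*(-20/9) = 441*(-20/9) = -980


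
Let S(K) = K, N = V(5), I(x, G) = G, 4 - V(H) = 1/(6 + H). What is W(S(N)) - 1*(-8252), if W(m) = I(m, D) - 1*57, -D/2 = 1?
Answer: 8193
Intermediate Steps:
D = -2 (D = -2*1 = -2)
V(H) = 4 - 1/(6 + H)
N = 43/11 (N = (23 + 4*5)/(6 + 5) = (23 + 20)/11 = (1/11)*43 = 43/11 ≈ 3.9091)
W(m) = -59 (W(m) = -2 - 1*57 = -2 - 57 = -59)
W(S(N)) - 1*(-8252) = -59 - 1*(-8252) = -59 + 8252 = 8193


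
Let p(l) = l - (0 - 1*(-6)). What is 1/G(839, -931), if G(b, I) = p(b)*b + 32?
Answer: 1/698919 ≈ 1.4308e-6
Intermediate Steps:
p(l) = -6 + l (p(l) = l - (0 + 6) = l - 1*6 = l - 6 = -6 + l)
G(b, I) = 32 + b*(-6 + b) (G(b, I) = (-6 + b)*b + 32 = b*(-6 + b) + 32 = 32 + b*(-6 + b))
1/G(839, -931) = 1/(32 + 839*(-6 + 839)) = 1/(32 + 839*833) = 1/(32 + 698887) = 1/698919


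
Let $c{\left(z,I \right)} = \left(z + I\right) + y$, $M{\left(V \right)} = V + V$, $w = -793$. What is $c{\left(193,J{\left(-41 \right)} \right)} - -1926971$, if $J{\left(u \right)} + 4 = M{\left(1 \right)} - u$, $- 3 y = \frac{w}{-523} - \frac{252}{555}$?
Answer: $\frac{559399476022}{290265} \approx 1.9272 \cdot 10^{6}$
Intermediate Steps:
$M{\left(V \right)} = 2 V$
$y = - \frac{102773}{290265}$ ($y = - \frac{- \frac{793}{-523} - \frac{252}{555}}{3} = - \frac{\left(-793\right) \left(- \frac{1}{523}\right) - \frac{84}{185}}{3} = - \frac{\frac{793}{523} - \frac{84}{185}}{3} = \left(- \frac{1}{3}\right) \frac{102773}{96755} = - \frac{102773}{290265} \approx -0.35407$)
$J{\left(u \right)} = -2 - u$ ($J{\left(u \right)} = -4 - \left(-2 + u\right) = -2 - u$)
$c{\left(z,I \right)} = - \frac{102773}{290265} + I + z$ ($c{\left(z,I \right)} = \left(z + I\right) - \frac{102773}{290265} = \left(I + z\right) - \frac{102773}{290265} = - \frac{102773}{290265} + I + z$)
$c{\left(193,J{\left(-41 \right)} \right)} - -1926971 = \left(- \frac{102773}{290265} - -39 + 193\right) - -1926971 = \left(- \frac{102773}{290265} + \left(-2 + 41\right) + 193\right) + 1926971 = \left(- \frac{102773}{290265} + 39 + 193\right) + 1926971 = \frac{67238707}{290265} + 1926971 = \frac{559399476022}{290265}$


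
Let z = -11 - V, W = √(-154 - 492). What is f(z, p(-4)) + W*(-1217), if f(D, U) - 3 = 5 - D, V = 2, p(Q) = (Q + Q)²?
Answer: 21 - 1217*I*√646 ≈ 21.0 - 30932.0*I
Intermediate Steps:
p(Q) = 4*Q² (p(Q) = (2*Q)² = 4*Q²)
W = I*√646 (W = √(-646) = I*√646 ≈ 25.417*I)
z = -13 (z = -11 - 1*2 = -11 - 2 = -13)
f(D, U) = 8 - D (f(D, U) = 3 + (5 - D) = 8 - D)
f(z, p(-4)) + W*(-1217) = (8 - 1*(-13)) + (I*√646)*(-1217) = (8 + 13) - 1217*I*√646 = 21 - 1217*I*√646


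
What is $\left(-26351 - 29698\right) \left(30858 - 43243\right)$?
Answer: $694166865$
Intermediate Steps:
$\left(-26351 - 29698\right) \left(30858 - 43243\right) = \left(-56049\right) \left(-12385\right) = 694166865$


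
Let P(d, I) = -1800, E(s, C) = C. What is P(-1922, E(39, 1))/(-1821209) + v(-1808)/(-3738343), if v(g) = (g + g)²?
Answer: -23806409128904/6808303916687 ≈ -3.4967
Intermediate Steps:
v(g) = 4*g² (v(g) = (2*g)² = 4*g²)
P(-1922, E(39, 1))/(-1821209) + v(-1808)/(-3738343) = -1800/(-1821209) + (4*(-1808)²)/(-3738343) = -1800*(-1/1821209) + (4*3268864)*(-1/3738343) = 1800/1821209 + 13075456*(-1/3738343) = 1800/1821209 - 13075456/3738343 = -23806409128904/6808303916687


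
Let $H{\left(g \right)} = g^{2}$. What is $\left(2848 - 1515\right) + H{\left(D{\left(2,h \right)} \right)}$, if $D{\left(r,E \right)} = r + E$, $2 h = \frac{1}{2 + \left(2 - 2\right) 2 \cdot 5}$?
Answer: $\frac{21409}{16} \approx 1338.1$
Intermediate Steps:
$h = \frac{1}{4}$ ($h = \frac{1}{2 \left(2 + \left(2 - 2\right) 2 \cdot 5\right)} = \frac{1}{2 \left(2 + 0 \cdot 2 \cdot 5\right)} = \frac{1}{2 \left(2 + 0 \cdot 5\right)} = \frac{1}{2 \left(2 + 0\right)} = \frac{1}{2 \cdot 2} = \frac{1}{2} \cdot \frac{1}{2} = \frac{1}{4} \approx 0.25$)
$D{\left(r,E \right)} = E + r$
$\left(2848 - 1515\right) + H{\left(D{\left(2,h \right)} \right)} = \left(2848 - 1515\right) + \left(\frac{1}{4} + 2\right)^{2} = 1333 + \left(\frac{9}{4}\right)^{2} = 1333 + \frac{81}{16} = \frac{21409}{16}$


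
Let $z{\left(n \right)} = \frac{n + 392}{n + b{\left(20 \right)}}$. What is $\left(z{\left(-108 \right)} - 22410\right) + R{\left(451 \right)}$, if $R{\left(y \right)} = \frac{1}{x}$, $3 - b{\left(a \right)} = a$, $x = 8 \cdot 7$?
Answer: $- \frac{156885779}{7000} \approx -22412.0$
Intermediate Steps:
$x = 56$
$b{\left(a \right)} = 3 - a$
$R{\left(y \right)} = \frac{1}{56}$
$z{\left(n \right)} = \frac{392 + n}{-17 + n}$ ($z{\left(n \right)} = \frac{n + 392}{n + \left(3 - 20\right)} = \frac{392 + n}{n + \left(3 - 20\right)} = \frac{392 + n}{n - 17} = \frac{392 + n}{-17 + n}$)
$\left(z{\left(-108 \right)} - 22410\right) + R{\left(451 \right)} = \left(\frac{392 - 108}{-17 - 108} - 22410\right) + \frac{1}{56} = \left(\frac{1}{-125} \cdot 284 - 22410\right) + \frac{1}{56} = \left(\left(- \frac{1}{125}\right) 284 - 22410\right) + \frac{1}{56} = \left(- \frac{284}{125} - 22410\right) + \frac{1}{56} = - \frac{2801534}{125} + \frac{1}{56} = - \frac{156885779}{7000}$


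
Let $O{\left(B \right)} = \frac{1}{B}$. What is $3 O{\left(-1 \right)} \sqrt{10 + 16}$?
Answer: $- 3 \sqrt{26} \approx -15.297$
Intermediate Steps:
$3 O{\left(-1 \right)} \sqrt{10 + 16} = \frac{3}{-1} \sqrt{10 + 16} = 3 \left(-1\right) \sqrt{26} = - 3 \sqrt{26}$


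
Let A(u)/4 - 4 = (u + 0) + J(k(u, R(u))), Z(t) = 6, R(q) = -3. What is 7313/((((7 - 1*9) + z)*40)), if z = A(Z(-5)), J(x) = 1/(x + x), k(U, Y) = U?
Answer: 21939/4600 ≈ 4.7693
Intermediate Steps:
J(x) = 1/(2*x)
A(u) = 16 + 2/u + 4*u (A(u) = 16 + 4*((u + 0) + 1/(2*u)) = 16 + 4*(u + 1/(2*u)) = 16 + (2/u + 4*u) = 16 + 2/u + 4*u)
z = 121/3 (z = 16 + 2/6 + 4*6 = 16 + 2*(1/6) + 24 = 16 + 1/3 + 24 = 121/3 ≈ 40.333)
7313/((((7 - 1*9) + z)*40)) = 7313/((((7 - 1*9) + 121/3)*40)) = 7313/((((7 - 9) + 121/3)*40)) = 7313/(((-2 + 121/3)*40)) = 7313/(((115/3)*40)) = 7313/(4600/3) = 7313*(3/4600) = 21939/4600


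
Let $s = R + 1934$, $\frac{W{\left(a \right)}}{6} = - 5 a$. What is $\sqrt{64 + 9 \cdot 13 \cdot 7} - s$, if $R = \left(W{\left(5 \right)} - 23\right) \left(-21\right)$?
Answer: $-5567 + \sqrt{883} \approx -5537.3$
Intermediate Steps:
$W{\left(a \right)} = - 30 a$ ($W{\left(a \right)} = 6 \left(- 5 a\right) = - 30 a$)
$R = 3633$ ($R = \left(\left(-30\right) 5 - 23\right) \left(-21\right) = \left(-150 - 23\right) \left(-21\right) = \left(-173\right) \left(-21\right) = 3633$)
$s = 5567$ ($s = 3633 + 1934 = 5567$)
$\sqrt{64 + 9 \cdot 13 \cdot 7} - s = \sqrt{64 + 9 \cdot 13 \cdot 7} - 5567 = \sqrt{64 + 117 \cdot 7} - 5567 = \sqrt{64 + 819} - 5567 = \sqrt{883} - 5567 = -5567 + \sqrt{883}$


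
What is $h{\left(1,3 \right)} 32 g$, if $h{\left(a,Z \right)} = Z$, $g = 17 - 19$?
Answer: $-192$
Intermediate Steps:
$g = -2$ ($g = 17 - 19 = -2$)
$h{\left(1,3 \right)} 32 g = 3 \cdot 32 \left(-2\right) = 96 \left(-2\right) = -192$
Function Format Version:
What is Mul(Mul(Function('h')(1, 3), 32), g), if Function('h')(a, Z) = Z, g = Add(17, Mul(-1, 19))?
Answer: -192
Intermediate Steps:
g = -2 (g = Add(17, -19) = -2)
Mul(Mul(Function('h')(1, 3), 32), g) = Mul(Mul(3, 32), -2) = Mul(96, -2) = -192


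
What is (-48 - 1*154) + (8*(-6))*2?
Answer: -298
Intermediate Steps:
(-48 - 1*154) + (8*(-6))*2 = (-48 - 154) - 48*2 = -202 - 96 = -298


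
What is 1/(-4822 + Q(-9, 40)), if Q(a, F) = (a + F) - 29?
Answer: -1/4820 ≈ -0.00020747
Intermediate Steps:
Q(a, F) = -29 + F + a (Q(a, F) = (F + a) - 29 = -29 + F + a)
1/(-4822 + Q(-9, 40)) = 1/(-4822 + (-29 + 40 - 9)) = 1/(-4822 + 2) = 1/(-4820) = -1/4820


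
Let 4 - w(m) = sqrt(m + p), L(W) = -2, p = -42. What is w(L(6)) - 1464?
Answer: -1460 - 2*I*sqrt(11) ≈ -1460.0 - 6.6332*I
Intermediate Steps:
w(m) = 4 - sqrt(-42 + m) (w(m) = 4 - sqrt(m - 42) = 4 - sqrt(-42 + m))
w(L(6)) - 1464 = (4 - sqrt(-42 - 2)) - 1464 = (4 - sqrt(-44)) - 1464 = (4 - 2*I*sqrt(11)) - 1464 = -1460 - 2*I*sqrt(11)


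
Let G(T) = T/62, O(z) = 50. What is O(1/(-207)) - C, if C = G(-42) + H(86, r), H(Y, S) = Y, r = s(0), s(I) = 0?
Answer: -1095/31 ≈ -35.323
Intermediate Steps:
r = 0
G(T) = T/62 (G(T) = T*(1/62) = T/62)
C = 2645/31 (C = (1/62)*(-42) + 86 = -21/31 + 86 = 2645/31 ≈ 85.323)
O(1/(-207)) - C = 50 - 1*2645/31 = 50 - 2645/31 = -1095/31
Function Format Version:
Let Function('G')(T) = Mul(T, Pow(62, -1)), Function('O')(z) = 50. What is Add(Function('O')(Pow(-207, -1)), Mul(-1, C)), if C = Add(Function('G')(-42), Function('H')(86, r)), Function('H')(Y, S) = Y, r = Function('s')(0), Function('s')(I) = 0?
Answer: Rational(-1095, 31) ≈ -35.323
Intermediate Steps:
r = 0
Function('G')(T) = Mul(Rational(1, 62), T) (Function('G')(T) = Mul(T, Rational(1, 62)) = Mul(Rational(1, 62), T))
C = Rational(2645, 31) (C = Add(Mul(Rational(1, 62), -42), 86) = Add(Rational(-21, 31), 86) = Rational(2645, 31) ≈ 85.323)
Add(Function('O')(Pow(-207, -1)), Mul(-1, C)) = Add(50, Mul(-1, Rational(2645, 31))) = Add(50, Rational(-2645, 31)) = Rational(-1095, 31)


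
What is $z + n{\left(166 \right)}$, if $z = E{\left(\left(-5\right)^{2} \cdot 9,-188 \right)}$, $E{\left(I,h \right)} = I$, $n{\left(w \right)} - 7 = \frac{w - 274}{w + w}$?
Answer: $\frac{19229}{83} \approx 231.67$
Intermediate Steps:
$n{\left(w \right)} = 7 + \frac{-274 + w}{2 w}$ ($n{\left(w \right)} = 7 + \frac{w - 274}{w + w} = 7 + \frac{-274 + w}{2 w}$)
$z = 225$ ($z = \left(-5\right)^{2} \cdot 9 = 25 \cdot 9 = 225$)
$z + n{\left(166 \right)} = 225 + \left(\frac{15}{2} - \frac{137}{166}\right) = 225 + \frac{554}{83} = \frac{19229}{83}$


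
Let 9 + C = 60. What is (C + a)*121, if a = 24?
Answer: 9075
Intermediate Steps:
C = 51 (C = -9 + 60 = 51)
(C + a)*121 = (51 + 24)*121 = 75*121 = 9075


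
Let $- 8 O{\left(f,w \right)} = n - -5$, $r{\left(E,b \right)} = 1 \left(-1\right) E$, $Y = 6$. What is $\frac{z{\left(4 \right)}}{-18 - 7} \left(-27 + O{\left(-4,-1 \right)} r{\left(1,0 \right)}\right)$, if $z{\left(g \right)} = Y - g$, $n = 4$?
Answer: $\frac{207}{100} \approx 2.07$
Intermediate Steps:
$r{\left(E,b \right)} = - E$
$z{\left(g \right)} = 6 - g$
$O{\left(f,w \right)} = - \frac{9}{8}$ ($O{\left(f,w \right)} = - \frac{4 - -5}{8} = - \frac{4 + 5}{8} = \left(- \frac{1}{8}\right) 9 = - \frac{9}{8}$)
$\frac{z{\left(4 \right)}}{-18 - 7} \left(-27 + O{\left(-4,-1 \right)} r{\left(1,0 \right)}\right) = \frac{6 - 4}{-18 - 7} \left(-27 - \frac{9 \left(\left(-1\right) 1\right)}{8}\right) = \frac{6 - 4}{-18 - 7} \left(-27 - - \frac{9}{8}\right) = \frac{2}{-25} \left(-27 + \frac{9}{8}\right) = 2 \left(- \frac{1}{25}\right) \left(- \frac{207}{8}\right) = \left(- \frac{2}{25}\right) \left(- \frac{207}{8}\right) = \frac{207}{100}$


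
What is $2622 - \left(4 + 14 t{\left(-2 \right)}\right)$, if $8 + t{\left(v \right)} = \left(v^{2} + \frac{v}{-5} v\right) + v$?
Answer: $\frac{13566}{5} \approx 2713.2$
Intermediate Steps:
$t{\left(v \right)} = -8 + v + \frac{4 v^{2}}{5}$ ($t{\left(v \right)} = -8 + \left(\left(v^{2} + \frac{v}{-5} v\right) + v\right) = -8 + \left(\left(v^{2} + v \left(- \frac{1}{5}\right) v\right) + v\right) = -8 + \left(\left(v^{2} + - \frac{v}{5} v\right) + v\right) = -8 + \left(\left(v^{2} - \frac{v^{2}}{5}\right) + v\right) = -8 + \left(\frac{4 v^{2}}{5} + v\right) = -8 + \left(v + \frac{4 v^{2}}{5}\right) = -8 + v + \frac{4 v^{2}}{5}$)
$2622 - \left(4 + 14 t{\left(-2 \right)}\right) = 2622 - \left(4 + 14 \left(-8 - 2 + \frac{4 \left(-2\right)^{2}}{5}\right)\right) = 2622 - \left(4 + 14 \left(-8 - 2 + \frac{4}{5} \cdot 4\right)\right) = 2622 - \left(4 + 14 \left(-8 - 2 + \frac{16}{5}\right)\right) = 2622 - - \frac{456}{5} = 2622 + \left(\frac{476}{5} - 4\right) = 2622 + \frac{456}{5} = \frac{13566}{5}$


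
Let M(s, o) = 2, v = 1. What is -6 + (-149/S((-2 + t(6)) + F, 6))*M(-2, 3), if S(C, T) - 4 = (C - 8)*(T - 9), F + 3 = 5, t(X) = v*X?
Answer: -179/5 ≈ -35.800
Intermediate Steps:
t(X) = X (t(X) = 1*X = X)
F = 2 (F = -3 + 5 = 2)
S(C, T) = 4 + (-9 + T)*(-8 + C) (S(C, T) = 4 + (C - 8)*(T - 9) = 4 + (-8 + C)*(-9 + T) = 4 + (-9 + T)*(-8 + C))
-6 + (-149/S((-2 + t(6)) + F, 6))*M(-2, 3) = -6 - 149/(76 - 9*((-2 + 6) + 2) - 8*6 + ((-2 + 6) + 2)*6)*2 = -6 - 149/(76 - 9*(4 + 2) - 48 + (4 + 2)*6)*2 = -6 - 149/(76 - 9*6 - 48 + 6*6)*2 = -6 - 149/(76 - 54 - 48 + 36)*2 = -6 - 149/10*2 = -6 - 149/5 = -179/5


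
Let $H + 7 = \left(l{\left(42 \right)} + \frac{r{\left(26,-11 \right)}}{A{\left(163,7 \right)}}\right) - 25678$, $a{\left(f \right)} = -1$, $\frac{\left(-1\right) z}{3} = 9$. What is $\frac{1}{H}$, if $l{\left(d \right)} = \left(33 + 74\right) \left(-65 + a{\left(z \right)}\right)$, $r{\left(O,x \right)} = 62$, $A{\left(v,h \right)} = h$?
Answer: $- \frac{7}{229167} \approx -3.0545 \cdot 10^{-5}$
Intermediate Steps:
$z = -27$ ($z = \left(-3\right) 9 = -27$)
$l{\left(d \right)} = -7062$ ($l{\left(d \right)} = \left(33 + 74\right) \left(-65 - 1\right) = 107 \left(-66\right) = -7062$)
$H = - \frac{229167}{7}$ ($H = -7 - \left(32740 - \frac{62}{7}\right) = -7 + \left(\left(-7062 + 62 \cdot \frac{1}{7}\right) - 25678\right) = -7 + \left(\left(-7062 + \frac{62}{7}\right) - 25678\right) = -7 - \frac{229118}{7} = - \frac{229167}{7} \approx -32738.0$)
$\frac{1}{H} = \frac{1}{- \frac{229167}{7}} = - \frac{7}{229167}$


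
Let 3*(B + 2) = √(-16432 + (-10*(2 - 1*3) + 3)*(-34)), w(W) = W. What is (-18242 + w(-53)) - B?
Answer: -18293 - I*√16874/3 ≈ -18293.0 - 43.3*I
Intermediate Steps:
B = -2 + I*√16874/3 (B = -2 + √(-16432 + (-10*(2 - 1*3) + 3)*(-34))/3 = -2 + √(-16432 + (-10*(2 - 3) + 3)*(-34))/3 = -2 + √(-16432 + (-10*(-1) + 3)*(-34))/3 = -2 + √(-16432 + (10 + 3)*(-34))/3 = -2 + √(-16432 + 13*(-34))/3 = -2 + √(-16432 - 442)/3 = -2 + √(-16874)/3 = -2 + (I*√16874)/3 = -2 + I*√16874/3 ≈ -2.0 + 43.3*I)
(-18242 + w(-53)) - B = (-18242 - 53) - (-2 + I*√16874/3) = -18295 + (2 - I*√16874/3) = -18293 - I*√16874/3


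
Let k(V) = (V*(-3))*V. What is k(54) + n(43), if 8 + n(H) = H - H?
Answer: -8756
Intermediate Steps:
n(H) = -8 (n(H) = -8 + (H - H) = -8 + 0 = -8)
k(V) = -3*V**2 (k(V) = (-3*V)*V = -3*V**2)
k(54) + n(43) = -3*54**2 - 8 = -3*2916 - 8 = -8748 - 8 = -8756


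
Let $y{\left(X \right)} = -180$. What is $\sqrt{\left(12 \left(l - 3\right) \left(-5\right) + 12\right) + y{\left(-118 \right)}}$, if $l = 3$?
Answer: $2 i \sqrt{42} \approx 12.961 i$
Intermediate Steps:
$\sqrt{\left(12 \left(l - 3\right) \left(-5\right) + 12\right) + y{\left(-118 \right)}} = \sqrt{\left(12 \left(3 - 3\right) \left(-5\right) + 12\right) - 180} = \sqrt{\left(12 \cdot 0 \left(-5\right) + 12\right) - 180} = \sqrt{\left(12 \cdot 0 + 12\right) - 180} = \sqrt{\left(0 + 12\right) - 180} = \sqrt{12 - 180} = \sqrt{-168} = 2 i \sqrt{42}$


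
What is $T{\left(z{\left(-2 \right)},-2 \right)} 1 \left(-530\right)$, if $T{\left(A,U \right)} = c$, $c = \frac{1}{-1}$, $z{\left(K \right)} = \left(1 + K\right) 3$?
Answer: $530$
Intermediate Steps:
$z{\left(K \right)} = 3 + 3 K$
$c = -1$
$T{\left(A,U \right)} = -1$
$T{\left(z{\left(-2 \right)},-2 \right)} 1 \left(-530\right) = \left(-1\right) 1 \left(-530\right) = \left(-1\right) \left(-530\right) = 530$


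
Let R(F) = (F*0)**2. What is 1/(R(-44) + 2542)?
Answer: 1/2542 ≈ 0.00039339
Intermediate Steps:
R(F) = 0 (R(F) = 0**2 = 0)
1/(R(-44) + 2542) = 1/(0 + 2542) = 1/2542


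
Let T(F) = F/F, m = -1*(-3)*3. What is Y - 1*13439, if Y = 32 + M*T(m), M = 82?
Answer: -13325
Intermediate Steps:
m = 9 (m = 3*3 = 9)
T(F) = 1
Y = 114 (Y = 32 + 82*1 = 32 + 82 = 114)
Y - 1*13439 = 114 - 1*13439 = 114 - 13439 = -13325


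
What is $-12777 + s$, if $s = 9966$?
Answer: $-2811$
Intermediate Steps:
$-12777 + s = -12777 + 9966 = -2811$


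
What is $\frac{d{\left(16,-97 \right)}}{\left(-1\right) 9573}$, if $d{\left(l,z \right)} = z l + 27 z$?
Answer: $\frac{4171}{9573} \approx 0.4357$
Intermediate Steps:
$d{\left(l,z \right)} = 27 z + l z$ ($d{\left(l,z \right)} = l z + 27 z = 27 z + l z$)
$\frac{d{\left(16,-97 \right)}}{\left(-1\right) 9573} = \frac{\left(-97\right) \left(27 + 16\right)}{\left(-1\right) 9573} = \frac{\left(-97\right) 43}{-9573} = \left(-4171\right) \left(- \frac{1}{9573}\right) = \frac{4171}{9573}$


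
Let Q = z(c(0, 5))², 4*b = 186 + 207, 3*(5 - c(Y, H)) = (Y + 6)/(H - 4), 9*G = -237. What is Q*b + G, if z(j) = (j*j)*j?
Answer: 859175/12 ≈ 71598.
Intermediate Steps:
G = -79/3 (G = (⅑)*(-237) = -79/3 ≈ -26.333)
c(Y, H) = 5 - (6 + Y)/(3*(-4 + H)) (c(Y, H) = 5 - (Y + 6)/(3*(H - 4)) = 5 - (6 + Y)/(3*(-4 + H)))
b = 393/4 (b = (186 + 207)/4 = (¼)*393 = 393/4 ≈ 98.250)
z(j) = j³ (z(j) = j²*j = j³)
Q = 729 (Q = (((-66 - 1*0 + 15*5)/(3*(-4 + 5)))³)² = (((⅓)*(-66 + 0 + 75)/1)³)² = (((⅓)*1*9)³)² = (3³)² = 27² = 729)
Q*b + G = 729*(393/4) - 79/3 = 286497/4 - 79/3 = 859175/12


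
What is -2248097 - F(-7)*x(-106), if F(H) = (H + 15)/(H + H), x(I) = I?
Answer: -15737103/7 ≈ -2.2482e+6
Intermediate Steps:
F(H) = (15 + H)/(2*H) (F(H) = (15 + H)/((2*H)) = (15 + H)*(1/(2*H)) = (15 + H)/(2*H))
-2248097 - F(-7)*x(-106) = -2248097 - (1/2)*(15 - 7)/(-7)*(-106) = -2248097 - (1/2)*(-1/7)*8*(-106) = -2248097 - (-4)*(-106)/7 = -2248097 - 1*424/7 = -2248097 - 424/7 = -15737103/7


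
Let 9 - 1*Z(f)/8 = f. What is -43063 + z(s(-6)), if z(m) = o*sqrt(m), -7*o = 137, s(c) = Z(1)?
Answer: -302537/7 ≈ -43220.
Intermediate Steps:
Z(f) = 72 - 8*f
s(c) = 64 (s(c) = 72 - 8*1 = 72 - 8 = 64)
o = -137/7 (o = -1/7*137 = -137/7 ≈ -19.571)
z(m) = -137*sqrt(m)/7
-43063 + z(s(-6)) = -43063 - 137*sqrt(64)/7 = -43063 - 137/7*8 = -43063 - 1096/7 = -302537/7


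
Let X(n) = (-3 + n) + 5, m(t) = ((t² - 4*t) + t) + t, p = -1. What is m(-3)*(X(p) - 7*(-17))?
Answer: 1800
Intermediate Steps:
m(t) = t² - 2*t (m(t) = (t² - 3*t) + t = t² - 2*t)
X(n) = 2 + n
m(-3)*(X(p) - 7*(-17)) = (-3*(-2 - 3))*((2 - 1) - 7*(-17)) = (-3*(-5))*(1 + 119) = 15*120 = 1800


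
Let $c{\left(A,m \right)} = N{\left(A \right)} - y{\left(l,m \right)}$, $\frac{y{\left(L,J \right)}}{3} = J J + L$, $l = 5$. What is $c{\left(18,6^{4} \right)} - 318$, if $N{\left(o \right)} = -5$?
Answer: $-5039186$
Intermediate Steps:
$y{\left(L,J \right)} = 3 L + 3 J^{2}$ ($y{\left(L,J \right)} = 3 \left(J J + L\right) = 3 \left(J^{2} + L\right) = 3 \left(L + J^{2}\right) = 3 L + 3 J^{2}$)
$c{\left(A,m \right)} = -20 - 3 m^{2}$ ($c{\left(A,m \right)} = -5 - \left(3 \cdot 5 + 3 m^{2}\right) = -5 - \left(15 + 3 m^{2}\right) = -20 - 3 m^{2}$)
$c{\left(18,6^{4} \right)} - 318 = \left(-20 - 3 \left(6^{4}\right)^{2}\right) - 318 = \left(-20 - 3 \cdot 1296^{2}\right) - 318 = \left(-20 - 5038848\right) - 318 = -5038868 - 318 = -5039186$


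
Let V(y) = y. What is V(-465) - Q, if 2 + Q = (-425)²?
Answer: -181088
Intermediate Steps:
Q = 180623 (Q = -2 + (-425)² = -2 + 180625 = 180623)
V(-465) - Q = -465 - 1*180623 = -465 - 180623 = -181088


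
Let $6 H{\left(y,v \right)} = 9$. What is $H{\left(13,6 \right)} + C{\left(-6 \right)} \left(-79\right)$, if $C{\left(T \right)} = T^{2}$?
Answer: $- \frac{5685}{2} \approx -2842.5$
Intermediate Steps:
$H{\left(y,v \right)} = \frac{3}{2}$ ($H{\left(y,v \right)} = \frac{1}{6} \cdot 9 = \frac{3}{2}$)
$H{\left(13,6 \right)} + C{\left(-6 \right)} \left(-79\right) = \frac{3}{2} + \left(-6\right)^{2} \left(-79\right) = \frac{3}{2} + 36 \left(-79\right) = \frac{3}{2} - 2844 = - \frac{5685}{2}$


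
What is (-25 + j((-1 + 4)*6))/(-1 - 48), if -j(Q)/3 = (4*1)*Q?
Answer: 241/49 ≈ 4.9184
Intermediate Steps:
j(Q) = -12*Q (j(Q) = -3*4*1*Q = -12*Q)
(-25 + j((-1 + 4)*6))/(-1 - 48) = (-25 - 12*(-1 + 4)*6)/(-1 - 48) = (-25 - 36*6)/(-49) = (-25 - 12*18)*(-1/49) = (-25 - 216)*(-1/49) = -241*(-1/49) = 241/49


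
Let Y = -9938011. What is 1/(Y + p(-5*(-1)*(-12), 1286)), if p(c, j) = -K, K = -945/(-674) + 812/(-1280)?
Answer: -107840/1071715189029 ≈ -1.0062e-7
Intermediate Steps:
K = 82789/107840 (K = -945*(-1/674) + 812*(-1/1280) = 945/674 - 203/320 = 82789/107840 ≈ 0.76770)
p(c, j) = -82789/107840 (p(c, j) = -1*82789/107840 = -82789/107840)
1/(Y + p(-5*(-1)*(-12), 1286)) = 1/(-9938011 - 82789/107840) = 1/(-1071715189029/107840) = -107840/1071715189029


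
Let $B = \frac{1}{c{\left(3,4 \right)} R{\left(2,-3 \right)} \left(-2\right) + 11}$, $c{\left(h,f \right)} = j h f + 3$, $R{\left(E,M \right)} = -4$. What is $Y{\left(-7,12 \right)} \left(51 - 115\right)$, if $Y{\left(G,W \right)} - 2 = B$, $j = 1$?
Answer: $- \frac{16832}{131} \approx -128.49$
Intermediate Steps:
$c{\left(h,f \right)} = 3 + f h$ ($c{\left(h,f \right)} = 1 h f + 3 = h f + 3 = f h + 3 = 3 + f h$)
$B = \frac{1}{131}$ ($B = \frac{1}{\left(3 + 4 \cdot 3\right) \left(-4\right) \left(-2\right) + 11} = \frac{1}{\left(3 + 12\right) \left(-4\right) \left(-2\right) + 11} = \frac{1}{15 \left(-4\right) \left(-2\right) + 11} = \frac{1}{\left(-60\right) \left(-2\right) + 11} = \frac{1}{120 + 11} = \frac{1}{131} \approx 0.0076336$)
$Y{\left(G,W \right)} = \frac{263}{131}$ ($Y{\left(G,W \right)} = 2 + \frac{1}{131} = \frac{263}{131}$)
$Y{\left(-7,12 \right)} \left(51 - 115\right) = \frac{263 \left(51 - 115\right)}{131} = \frac{263}{131} \left(-64\right) = - \frac{16832}{131}$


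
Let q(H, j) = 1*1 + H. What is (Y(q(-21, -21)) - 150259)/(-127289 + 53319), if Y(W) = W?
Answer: 150279/73970 ≈ 2.0316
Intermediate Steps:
q(H, j) = 1 + H
(Y(q(-21, -21)) - 150259)/(-127289 + 53319) = ((1 - 21) - 150259)/(-127289 + 53319) = (-20 - 150259)/(-73970) = -150279*(-1/73970) = 150279/73970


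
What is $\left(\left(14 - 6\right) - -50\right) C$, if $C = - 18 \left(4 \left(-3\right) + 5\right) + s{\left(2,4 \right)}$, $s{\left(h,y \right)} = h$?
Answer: $7424$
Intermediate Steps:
$C = 128$ ($C = - 18 \left(4 \left(-3\right) + 5\right) + 2 = - 18 \left(-12 + 5\right) + 2 = \left(-18\right) \left(-7\right) + 2 = 126 + 2 = 128$)
$\left(\left(14 - 6\right) - -50\right) C = \left(\left(14 - 6\right) - -50\right) 128 = \left(8 + 50\right) 128 = 58 \cdot 128 = 7424$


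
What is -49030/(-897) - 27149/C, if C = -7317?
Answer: 127701721/2187783 ≈ 58.370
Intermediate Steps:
-49030/(-897) - 27149/C = -49030/(-897) - 27149/(-7317) = -49030*(-1/897) - 27149*(-1/7317) = 49030/897 + 27149/7317 = 127701721/2187783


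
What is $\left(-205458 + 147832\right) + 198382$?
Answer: $140756$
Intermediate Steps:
$\left(-205458 + 147832\right) + 198382 = -57626 + 198382 = 140756$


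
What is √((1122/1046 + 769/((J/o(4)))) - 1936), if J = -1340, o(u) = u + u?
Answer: I*√59536992555395/175205 ≈ 44.04*I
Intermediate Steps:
o(u) = 2*u
√((1122/1046 + 769/((J/o(4)))) - 1936) = √((1122/1046 + 769/((-1340/(2*4)))) - 1936) = √((1122*(1/1046) + 769/((-1340/8))) - 1936) = √((561/523 + 769/((-1340*⅛))) - 1936) = √((561/523 + 769/(-335/2)) - 1936) = √((561/523 + 769*(-2/335)) - 1936) = √((561/523 - 1538/335) - 1936) = √(-616439/175205 - 1936) = √(-339813319/175205) = I*√59536992555395/175205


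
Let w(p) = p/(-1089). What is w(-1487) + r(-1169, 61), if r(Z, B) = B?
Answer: 67916/1089 ≈ 62.365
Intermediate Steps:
w(p) = -p/1089 (w(p) = p*(-1/1089) = -p/1089)
w(-1487) + r(-1169, 61) = -1/1089*(-1487) + 61 = 1487/1089 + 61 = 67916/1089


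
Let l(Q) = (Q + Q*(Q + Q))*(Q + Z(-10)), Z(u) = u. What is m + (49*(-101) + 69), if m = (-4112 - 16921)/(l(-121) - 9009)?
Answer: -18685986967/3829100 ≈ -4880.0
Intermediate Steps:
l(Q) = (-10 + Q)*(Q + 2*Q²) (l(Q) = (Q + Q*(Q + Q))*(Q - 10) = (Q + Q*(2*Q))*(-10 + Q) = (Q + 2*Q²)*(-10 + Q) = (-10 + Q)*(Q + 2*Q²))
m = 21033/3829100 (m = (-4112 - 16921)/(-121*(-10 - 19*(-121) + 2*(-121)²) - 9009) = -21033/(-121*(-10 + 2299 + 2*14641) - 9009) = -21033/(-121*(-10 + 2299 + 29282) - 9009) = -21033/(-121*31571 - 9009) = -21033/(-3820091 - 9009) = -21033/(-3829100) = -21033*(-1/3829100) = 21033/3829100 ≈ 0.0054929)
m + (49*(-101) + 69) = 21033/3829100 + (49*(-101) + 69) = 21033/3829100 + (-4949 + 69) = 21033/3829100 - 4880 = -18685986967/3829100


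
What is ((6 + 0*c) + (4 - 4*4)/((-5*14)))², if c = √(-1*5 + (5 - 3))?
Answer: 46656/1225 ≈ 38.087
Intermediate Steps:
c = I*√3 (c = √(-5 + 2) = √(-3) = I*√3 ≈ 1.732*I)
((6 + 0*c) + (4 - 4*4)/((-5*14)))² = ((6 + 0*(I*√3)) + (4 - 4*4)/((-5*14)))² = ((6 + 0) + (4 - 16)/(-70))² = (6 - 12*(-1/70))² = (6 + 6/35)² = (216/35)² = 46656/1225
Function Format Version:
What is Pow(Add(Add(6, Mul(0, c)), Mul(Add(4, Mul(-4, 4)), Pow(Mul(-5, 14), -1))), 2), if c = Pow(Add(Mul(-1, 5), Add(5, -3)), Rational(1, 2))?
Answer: Rational(46656, 1225) ≈ 38.087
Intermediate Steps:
c = Mul(I, Pow(3, Rational(1, 2))) (c = Pow(Add(-5, 2), Rational(1, 2)) = Pow(-3, Rational(1, 2)) = Mul(I, Pow(3, Rational(1, 2))) ≈ Mul(1.7320, I))
Pow(Add(Add(6, Mul(0, c)), Mul(Add(4, Mul(-4, 4)), Pow(Mul(-5, 14), -1))), 2) = Pow(Add(Add(6, Mul(0, Mul(I, Pow(3, Rational(1, 2))))), Mul(Add(4, Mul(-4, 4)), Pow(Mul(-5, 14), -1))), 2) = Pow(Add(Add(6, 0), Mul(Add(4, -16), Pow(-70, -1))), 2) = Pow(Add(6, Mul(-12, Rational(-1, 70))), 2) = Pow(Add(6, Rational(6, 35)), 2) = Pow(Rational(216, 35), 2) = Rational(46656, 1225)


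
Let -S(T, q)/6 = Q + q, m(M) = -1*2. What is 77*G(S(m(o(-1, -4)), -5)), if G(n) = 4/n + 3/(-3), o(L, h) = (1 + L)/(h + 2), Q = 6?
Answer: -385/3 ≈ -128.33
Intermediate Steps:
o(L, h) = (1 + L)/(2 + h)
m(M) = -2
S(T, q) = -36 - 6*q (S(T, q) = -6*(6 + q) = -36 - 6*q)
G(n) = -1 + 4/n (G(n) = 4/n + 3*(-1/3) = 4/n - 1 = -1 + 4/n)
77*G(S(m(o(-1, -4)), -5)) = 77*((4 - (-36 - 6*(-5)))/(-36 - 6*(-5))) = 77*((4 - (-36 + 30))/(-36 + 30)) = 77*((4 - 1*(-6))/(-6)) = 77*(-(4 + 6)/6) = 77*(-1/6*10) = 77*(-5/3) = -385/3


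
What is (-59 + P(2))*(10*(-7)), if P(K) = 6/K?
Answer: 3920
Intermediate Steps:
(-59 + P(2))*(10*(-7)) = (-59 + 6/2)*(10*(-7)) = (-59 + 6*(½))*(-70) = (-59 + 3)*(-70) = -56*(-70) = 3920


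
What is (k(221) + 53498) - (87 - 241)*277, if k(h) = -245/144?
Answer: 13846219/144 ≈ 96154.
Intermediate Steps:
k(h) = -245/144 (k(h) = -245*1/144 = -245/144)
(k(221) + 53498) - (87 - 241)*277 = (-245/144 + 53498) - (87 - 241)*277 = 7703467/144 - (-154)*277 = 7703467/144 - 1*(-42658) = 7703467/144 + 42658 = 13846219/144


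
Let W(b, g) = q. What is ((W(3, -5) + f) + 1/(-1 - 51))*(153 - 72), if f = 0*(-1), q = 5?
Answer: 20979/52 ≈ 403.44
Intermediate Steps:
W(b, g) = 5
f = 0
((W(3, -5) + f) + 1/(-1 - 51))*(153 - 72) = ((5 + 0) + 1/(-1 - 51))*(153 - 72) = (5 + 1/(-52))*81 = (5 - 1/52)*81 = (259/52)*81 = 20979/52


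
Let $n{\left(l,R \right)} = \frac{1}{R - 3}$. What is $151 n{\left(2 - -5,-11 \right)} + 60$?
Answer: $\frac{689}{14} \approx 49.214$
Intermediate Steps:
$n{\left(l,R \right)} = \frac{1}{-3 + R}$
$151 n{\left(2 - -5,-11 \right)} + 60 = \frac{151}{-3 - 11} + 60 = \frac{151}{-14} + 60 = 151 \left(- \frac{1}{14}\right) + 60 = - \frac{151}{14} + 60 = \frac{689}{14}$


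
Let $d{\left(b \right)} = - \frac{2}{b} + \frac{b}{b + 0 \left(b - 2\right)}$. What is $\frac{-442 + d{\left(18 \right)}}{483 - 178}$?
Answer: $- \frac{794}{549} \approx -1.4463$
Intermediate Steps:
$d{\left(b \right)} = 1 - \frac{2}{b}$ ($d{\left(b \right)} = - \frac{2}{b} + \frac{b}{b + 0 \left(-2 + b\right)} = - \frac{2}{b} + \frac{b}{b + 0} = - \frac{2}{b} + \frac{b}{b} = - \frac{2}{b} + 1 = 1 - \frac{2}{b}$)
$\frac{-442 + d{\left(18 \right)}}{483 - 178} = \frac{-442 + \frac{-2 + 18}{18}}{483 - 178} = \frac{-442 + \frac{1}{18} \cdot 16}{305} = \left(-442 + \frac{8}{9}\right) \frac{1}{305} = \left(- \frac{3970}{9}\right) \frac{1}{305} = - \frac{794}{549}$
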